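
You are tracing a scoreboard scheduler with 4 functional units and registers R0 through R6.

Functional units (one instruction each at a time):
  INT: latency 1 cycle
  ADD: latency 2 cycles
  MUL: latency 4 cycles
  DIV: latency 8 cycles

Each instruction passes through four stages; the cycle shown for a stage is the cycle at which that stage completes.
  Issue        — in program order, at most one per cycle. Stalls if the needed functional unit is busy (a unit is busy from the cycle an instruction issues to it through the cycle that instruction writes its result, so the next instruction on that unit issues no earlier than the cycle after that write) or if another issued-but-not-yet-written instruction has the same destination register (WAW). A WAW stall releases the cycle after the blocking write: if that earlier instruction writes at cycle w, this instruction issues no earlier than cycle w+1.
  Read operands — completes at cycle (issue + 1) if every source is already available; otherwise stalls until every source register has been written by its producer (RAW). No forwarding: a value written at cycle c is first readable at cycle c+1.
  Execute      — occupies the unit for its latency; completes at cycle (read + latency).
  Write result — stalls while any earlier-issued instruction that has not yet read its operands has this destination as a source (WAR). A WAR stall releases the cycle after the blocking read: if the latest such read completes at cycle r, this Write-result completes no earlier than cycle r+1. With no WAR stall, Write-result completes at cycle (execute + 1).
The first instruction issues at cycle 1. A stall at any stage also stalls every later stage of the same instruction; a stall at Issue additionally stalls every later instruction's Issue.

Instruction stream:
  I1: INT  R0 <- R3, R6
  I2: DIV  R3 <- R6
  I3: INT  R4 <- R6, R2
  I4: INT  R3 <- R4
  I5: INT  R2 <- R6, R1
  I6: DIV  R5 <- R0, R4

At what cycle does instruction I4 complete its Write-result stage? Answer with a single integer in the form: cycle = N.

cycle = 16

I1 -> (1, 2, 3, 4)
I2 -> (2, 3, 11, 12)
I3 -> (5, 6, 7, 8)  // struct: INT busy until I1 writes@4
I4 -> (13, 14, 15, 16)  // WAW R3: wait I2 write@12
I5 -> (17, 18, 19, 20)  // struct: INT busy until I4 writes@16
I6 -> (18, 19, 27, 28)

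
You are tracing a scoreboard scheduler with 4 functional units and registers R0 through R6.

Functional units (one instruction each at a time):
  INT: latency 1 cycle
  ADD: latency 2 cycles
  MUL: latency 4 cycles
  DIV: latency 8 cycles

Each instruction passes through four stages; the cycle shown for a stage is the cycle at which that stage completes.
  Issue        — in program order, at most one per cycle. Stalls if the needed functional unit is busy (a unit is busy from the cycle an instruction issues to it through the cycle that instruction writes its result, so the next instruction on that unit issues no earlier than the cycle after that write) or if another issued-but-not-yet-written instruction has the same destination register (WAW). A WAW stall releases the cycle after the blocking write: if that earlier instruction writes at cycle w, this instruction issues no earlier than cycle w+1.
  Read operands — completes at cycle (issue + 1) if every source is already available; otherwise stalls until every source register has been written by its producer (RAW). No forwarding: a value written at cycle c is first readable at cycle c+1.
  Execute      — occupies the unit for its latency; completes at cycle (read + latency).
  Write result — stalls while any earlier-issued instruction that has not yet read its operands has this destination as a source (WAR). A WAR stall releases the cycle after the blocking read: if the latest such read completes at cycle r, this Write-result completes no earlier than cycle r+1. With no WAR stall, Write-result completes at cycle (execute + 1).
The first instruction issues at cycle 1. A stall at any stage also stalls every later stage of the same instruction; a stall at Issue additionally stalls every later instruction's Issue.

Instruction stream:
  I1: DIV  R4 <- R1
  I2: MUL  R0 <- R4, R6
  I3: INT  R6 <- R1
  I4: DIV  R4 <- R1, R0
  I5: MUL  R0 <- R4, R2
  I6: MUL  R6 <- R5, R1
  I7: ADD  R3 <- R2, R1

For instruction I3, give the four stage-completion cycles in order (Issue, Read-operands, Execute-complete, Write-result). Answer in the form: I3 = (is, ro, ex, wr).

I3 = (3, 4, 5, 13)

[1] I1 dispatched to DIV
[2] I1 operands ready; I2 dispatched to MUL
[3] I3 dispatched to INT
[4] I3 operands ready
[5] I3 complete
[10] I1 complete
[11] R4←I1
[12] I2 operands ready; I4 dispatched to DIV
[13] R6←I3
[16] I2 complete
[17] R0←I2
[18] I4 operands ready; I5 dispatched to MUL
[26] I4 complete
[27] R4←I4
[28] I5 operands ready
[32] I5 complete
[33] R0←I5
[34] I6 dispatched to MUL
[35] I6 operands ready; I7 dispatched to ADD
[36] I7 operands ready
[38] I7 complete
[39] I6 complete; R3←I7
[40] R6←I6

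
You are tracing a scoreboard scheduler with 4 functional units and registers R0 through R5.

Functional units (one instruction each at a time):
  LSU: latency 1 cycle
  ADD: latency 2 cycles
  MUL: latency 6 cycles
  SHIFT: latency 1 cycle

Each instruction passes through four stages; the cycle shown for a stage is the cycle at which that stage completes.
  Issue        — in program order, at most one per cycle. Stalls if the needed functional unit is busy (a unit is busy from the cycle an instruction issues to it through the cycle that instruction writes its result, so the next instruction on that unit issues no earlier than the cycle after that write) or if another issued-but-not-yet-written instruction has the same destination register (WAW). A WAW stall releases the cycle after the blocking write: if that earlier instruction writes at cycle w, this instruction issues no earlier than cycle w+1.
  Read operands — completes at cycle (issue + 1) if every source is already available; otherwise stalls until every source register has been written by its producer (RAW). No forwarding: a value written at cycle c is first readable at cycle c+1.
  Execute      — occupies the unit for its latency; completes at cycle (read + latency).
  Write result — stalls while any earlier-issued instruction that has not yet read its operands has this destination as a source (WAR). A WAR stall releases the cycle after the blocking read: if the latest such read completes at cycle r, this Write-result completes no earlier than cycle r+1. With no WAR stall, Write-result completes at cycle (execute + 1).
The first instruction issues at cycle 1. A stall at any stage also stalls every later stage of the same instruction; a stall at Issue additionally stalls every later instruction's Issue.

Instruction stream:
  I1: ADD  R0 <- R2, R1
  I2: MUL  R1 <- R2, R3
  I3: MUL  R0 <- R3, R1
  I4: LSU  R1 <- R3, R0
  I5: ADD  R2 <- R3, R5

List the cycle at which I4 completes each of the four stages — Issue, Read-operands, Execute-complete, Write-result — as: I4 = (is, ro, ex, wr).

I1: IS=1 RO=2 EX=4 WR=5
I2: IS=2 RO=3 EX=9 WR=10
I3: IS=11 RO=12 EX=18 WR=19  [struct: MUL busy until I2 writes@10]
I4: IS=12 RO=20 EX=21 WR=22  [RAW R0: wait I3 write@19]
I5: IS=13 RO=14 EX=16 WR=17

I4 = (12, 20, 21, 22)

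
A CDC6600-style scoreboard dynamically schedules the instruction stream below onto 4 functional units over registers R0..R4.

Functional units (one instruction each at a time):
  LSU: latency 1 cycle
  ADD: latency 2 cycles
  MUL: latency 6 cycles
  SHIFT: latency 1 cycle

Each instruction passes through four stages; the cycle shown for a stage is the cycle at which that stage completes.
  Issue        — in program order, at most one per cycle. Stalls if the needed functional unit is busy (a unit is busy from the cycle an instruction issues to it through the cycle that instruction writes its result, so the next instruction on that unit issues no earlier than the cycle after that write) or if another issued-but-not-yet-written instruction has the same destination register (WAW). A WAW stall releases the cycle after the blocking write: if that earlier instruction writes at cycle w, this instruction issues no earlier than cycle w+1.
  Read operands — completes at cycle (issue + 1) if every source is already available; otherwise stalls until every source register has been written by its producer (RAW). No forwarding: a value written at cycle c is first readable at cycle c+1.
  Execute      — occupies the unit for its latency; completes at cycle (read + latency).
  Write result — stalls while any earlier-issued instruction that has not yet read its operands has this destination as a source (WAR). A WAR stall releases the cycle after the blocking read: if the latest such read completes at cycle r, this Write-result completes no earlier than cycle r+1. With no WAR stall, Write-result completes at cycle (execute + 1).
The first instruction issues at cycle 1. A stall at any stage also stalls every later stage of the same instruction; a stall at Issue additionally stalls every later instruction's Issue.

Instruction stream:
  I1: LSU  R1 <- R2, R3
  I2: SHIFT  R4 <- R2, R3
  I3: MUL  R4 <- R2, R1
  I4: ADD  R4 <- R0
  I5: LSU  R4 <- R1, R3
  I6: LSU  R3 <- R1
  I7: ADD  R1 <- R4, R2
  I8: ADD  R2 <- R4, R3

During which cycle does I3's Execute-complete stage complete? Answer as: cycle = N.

I1 -> (1, 2, 3, 4)
I2 -> (2, 3, 4, 5)
I3 -> (6, 7, 13, 14)  // WAW R4: wait I2 write@5
I4 -> (15, 16, 18, 19)  // WAW R4: wait I3 write@14
I5 -> (20, 21, 22, 23)  // WAW R4: wait I4 write@19
I6 -> (24, 25, 26, 27)  // struct: LSU busy until I5 writes@23
I7 -> (25, 26, 28, 29)
I8 -> (30, 31, 33, 34)  // struct: ADD busy until I7 writes@29

cycle = 13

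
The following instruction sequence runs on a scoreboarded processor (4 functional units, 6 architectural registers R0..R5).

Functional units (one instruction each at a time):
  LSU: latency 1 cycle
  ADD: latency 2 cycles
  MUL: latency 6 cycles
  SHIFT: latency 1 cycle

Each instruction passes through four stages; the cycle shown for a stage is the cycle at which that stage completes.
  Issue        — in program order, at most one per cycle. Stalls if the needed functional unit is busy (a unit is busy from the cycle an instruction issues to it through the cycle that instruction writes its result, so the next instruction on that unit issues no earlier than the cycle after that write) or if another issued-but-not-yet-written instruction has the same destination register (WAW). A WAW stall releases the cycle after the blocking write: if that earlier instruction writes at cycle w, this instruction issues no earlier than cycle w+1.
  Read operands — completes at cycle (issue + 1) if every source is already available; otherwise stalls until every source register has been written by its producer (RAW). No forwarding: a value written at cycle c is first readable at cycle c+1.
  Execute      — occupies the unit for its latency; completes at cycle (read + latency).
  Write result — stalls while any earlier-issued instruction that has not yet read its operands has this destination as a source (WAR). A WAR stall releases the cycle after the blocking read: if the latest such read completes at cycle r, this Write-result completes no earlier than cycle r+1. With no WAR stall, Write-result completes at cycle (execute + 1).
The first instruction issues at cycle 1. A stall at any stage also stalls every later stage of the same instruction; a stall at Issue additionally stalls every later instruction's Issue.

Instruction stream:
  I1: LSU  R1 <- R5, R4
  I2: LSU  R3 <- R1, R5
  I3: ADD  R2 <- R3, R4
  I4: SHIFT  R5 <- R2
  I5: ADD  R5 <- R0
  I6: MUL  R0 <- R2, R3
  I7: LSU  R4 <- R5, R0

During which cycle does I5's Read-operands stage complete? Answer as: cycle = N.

I1: IS=1 RO=2 EX=3 WR=4
I2: IS=5 RO=6 EX=7 WR=8  [struct: LSU busy until I1 writes@4]
I3: IS=6 RO=9 EX=11 WR=12  [RAW R3: wait I2 write@8]
I4: IS=7 RO=13 EX=14 WR=15  [RAW R2: wait I3 write@12]
I5: IS=16 RO=17 EX=19 WR=20  [WAW R5: wait I4 write@15]
I6: IS=17 RO=18 EX=24 WR=25
I7: IS=18 RO=26 EX=27 WR=28  [RAW R0: wait I6 write@25]

cycle = 17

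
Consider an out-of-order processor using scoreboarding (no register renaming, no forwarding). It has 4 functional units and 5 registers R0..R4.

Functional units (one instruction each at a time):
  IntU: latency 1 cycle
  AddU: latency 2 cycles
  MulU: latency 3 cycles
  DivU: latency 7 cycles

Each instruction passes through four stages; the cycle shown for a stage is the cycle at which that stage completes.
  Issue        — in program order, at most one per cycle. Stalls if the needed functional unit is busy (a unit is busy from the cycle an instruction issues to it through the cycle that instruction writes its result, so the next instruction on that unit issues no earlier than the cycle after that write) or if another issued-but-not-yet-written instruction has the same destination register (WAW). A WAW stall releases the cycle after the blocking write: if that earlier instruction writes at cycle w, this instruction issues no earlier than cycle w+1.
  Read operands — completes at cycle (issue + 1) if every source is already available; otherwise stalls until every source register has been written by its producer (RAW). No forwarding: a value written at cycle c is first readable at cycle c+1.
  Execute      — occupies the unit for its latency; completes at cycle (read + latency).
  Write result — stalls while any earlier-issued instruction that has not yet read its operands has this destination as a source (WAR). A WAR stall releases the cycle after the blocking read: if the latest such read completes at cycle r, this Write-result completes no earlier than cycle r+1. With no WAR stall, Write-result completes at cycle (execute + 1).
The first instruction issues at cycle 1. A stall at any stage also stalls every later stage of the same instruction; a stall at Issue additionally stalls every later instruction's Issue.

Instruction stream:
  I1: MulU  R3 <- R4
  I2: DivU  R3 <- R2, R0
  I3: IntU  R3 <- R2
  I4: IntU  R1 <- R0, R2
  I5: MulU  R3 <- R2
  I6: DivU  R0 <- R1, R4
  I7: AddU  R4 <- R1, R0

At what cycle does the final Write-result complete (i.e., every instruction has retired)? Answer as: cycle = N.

cycle = 37

c1: issue I1 (MulU)
c2: I1 read-ops
c5: I1 finished on MulU
c6: I1→R3
c7: issue I2 (DivU)
c8: I2 read-ops
c15: I2 finished on DivU
c16: I2→R3
c17: issue I3 (IntU)
c18: I3 read-ops
c19: I3 finished on IntU
c20: I3→R3
c21: issue I4 (IntU)
c22: I4 read-ops · issue I5 (MulU)
c23: I4 finished on IntU · I5 read-ops · issue I6 (DivU)
c24: I4→R1 · issue I7 (AddU)
c25: I6 read-ops
c26: I5 finished on MulU
c27: I5→R3
c32: I6 finished on DivU
c33: I6→R0
c34: I7 read-ops
c36: I7 finished on AddU
c37: I7→R4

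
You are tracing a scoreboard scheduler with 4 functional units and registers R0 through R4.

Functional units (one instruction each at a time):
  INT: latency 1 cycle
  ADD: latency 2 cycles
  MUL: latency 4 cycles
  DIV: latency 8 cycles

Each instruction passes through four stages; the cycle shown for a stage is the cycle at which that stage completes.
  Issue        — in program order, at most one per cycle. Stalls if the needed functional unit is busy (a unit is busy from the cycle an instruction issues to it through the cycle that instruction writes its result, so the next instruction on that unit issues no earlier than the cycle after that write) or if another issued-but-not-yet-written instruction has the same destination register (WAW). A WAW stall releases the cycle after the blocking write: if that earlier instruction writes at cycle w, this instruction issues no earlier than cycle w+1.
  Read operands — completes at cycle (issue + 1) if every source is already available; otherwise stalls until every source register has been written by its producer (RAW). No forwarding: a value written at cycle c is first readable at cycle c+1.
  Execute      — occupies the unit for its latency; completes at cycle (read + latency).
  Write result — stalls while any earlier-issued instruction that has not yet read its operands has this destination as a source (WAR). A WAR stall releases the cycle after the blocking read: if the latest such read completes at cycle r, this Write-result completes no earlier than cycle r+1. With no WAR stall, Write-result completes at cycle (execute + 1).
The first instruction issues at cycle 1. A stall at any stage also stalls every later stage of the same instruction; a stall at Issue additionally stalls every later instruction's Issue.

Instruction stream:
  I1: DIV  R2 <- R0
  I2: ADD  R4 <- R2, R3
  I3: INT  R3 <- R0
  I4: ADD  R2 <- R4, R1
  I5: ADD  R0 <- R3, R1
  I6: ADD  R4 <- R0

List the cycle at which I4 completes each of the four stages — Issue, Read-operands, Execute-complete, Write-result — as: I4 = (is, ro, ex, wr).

I1  is:1  ro:2  ex:10  wr:11
I2  is:2  ro:12  ex:14  wr:15  — RAW R2: wait I1 write@11
I3  is:3  ro:4  ex:5  wr:13  — WAR R3: wait I2 read@12
I4  is:16  ro:17  ex:19  wr:20  — struct: ADD busy until I2 writes@15
I5  is:21  ro:22  ex:24  wr:25  — struct: ADD busy until I4 writes@20
I6  is:26  ro:27  ex:29  wr:30  — struct: ADD busy until I5 writes@25

I4 = (16, 17, 19, 20)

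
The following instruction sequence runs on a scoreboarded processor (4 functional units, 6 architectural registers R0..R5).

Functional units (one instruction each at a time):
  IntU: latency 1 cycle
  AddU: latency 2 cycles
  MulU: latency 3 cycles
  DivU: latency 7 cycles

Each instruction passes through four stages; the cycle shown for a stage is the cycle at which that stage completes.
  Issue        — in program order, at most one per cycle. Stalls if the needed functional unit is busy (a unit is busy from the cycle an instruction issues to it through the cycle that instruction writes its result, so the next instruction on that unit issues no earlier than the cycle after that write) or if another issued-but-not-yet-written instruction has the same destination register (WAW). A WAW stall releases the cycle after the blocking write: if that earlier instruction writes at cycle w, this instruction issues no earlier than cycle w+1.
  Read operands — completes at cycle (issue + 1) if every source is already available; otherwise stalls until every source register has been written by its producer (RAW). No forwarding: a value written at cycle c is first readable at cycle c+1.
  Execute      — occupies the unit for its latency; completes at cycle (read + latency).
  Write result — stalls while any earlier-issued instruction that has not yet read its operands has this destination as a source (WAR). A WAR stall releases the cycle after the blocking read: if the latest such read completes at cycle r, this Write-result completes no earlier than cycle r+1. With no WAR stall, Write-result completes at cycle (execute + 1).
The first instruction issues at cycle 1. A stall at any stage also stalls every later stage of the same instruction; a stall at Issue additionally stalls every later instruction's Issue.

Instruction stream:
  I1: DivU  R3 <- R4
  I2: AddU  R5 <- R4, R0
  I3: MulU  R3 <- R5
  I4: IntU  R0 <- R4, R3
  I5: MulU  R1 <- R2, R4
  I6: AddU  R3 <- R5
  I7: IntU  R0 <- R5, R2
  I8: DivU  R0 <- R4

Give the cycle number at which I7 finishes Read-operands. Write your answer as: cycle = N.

cycle = 21

[I1] 1/2/9/10
[I2] 2/3/5/6
[I3] 11/12/15/16  (WAW R3: wait I1 write@10)
[I4] 12/17/18/19  (RAW R3: wait I3 write@16)
[I5] 17/18/21/22  (struct: MulU busy until I3 writes@16)
[I6] 18/19/21/22
[I7] 20/21/22/23  (struct: IntU busy until I4 writes@19)
[I8] 24/25/32/33  (WAW R0: wait I7 write@23)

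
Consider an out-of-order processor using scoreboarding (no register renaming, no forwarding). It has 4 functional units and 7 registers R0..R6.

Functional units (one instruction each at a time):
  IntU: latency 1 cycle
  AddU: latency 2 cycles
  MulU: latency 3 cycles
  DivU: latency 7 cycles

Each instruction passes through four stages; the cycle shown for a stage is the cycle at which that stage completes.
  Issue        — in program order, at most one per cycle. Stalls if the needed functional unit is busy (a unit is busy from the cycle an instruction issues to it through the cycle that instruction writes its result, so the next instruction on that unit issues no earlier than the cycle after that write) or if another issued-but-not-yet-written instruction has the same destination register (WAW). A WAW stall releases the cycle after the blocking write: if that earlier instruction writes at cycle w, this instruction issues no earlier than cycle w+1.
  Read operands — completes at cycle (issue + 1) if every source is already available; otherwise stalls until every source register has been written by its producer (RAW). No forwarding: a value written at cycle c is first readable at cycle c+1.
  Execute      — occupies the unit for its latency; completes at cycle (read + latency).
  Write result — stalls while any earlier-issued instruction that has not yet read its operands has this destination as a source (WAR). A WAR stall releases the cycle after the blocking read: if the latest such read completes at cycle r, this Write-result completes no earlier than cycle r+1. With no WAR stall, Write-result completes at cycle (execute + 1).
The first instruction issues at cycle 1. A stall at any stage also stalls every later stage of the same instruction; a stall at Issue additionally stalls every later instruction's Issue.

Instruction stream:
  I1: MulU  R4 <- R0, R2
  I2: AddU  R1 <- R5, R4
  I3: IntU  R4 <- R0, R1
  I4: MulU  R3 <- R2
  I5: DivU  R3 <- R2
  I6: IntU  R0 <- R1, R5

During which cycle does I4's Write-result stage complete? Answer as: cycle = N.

cycle = 13

[I1] 1/2/5/6
[I2] 2/7/9/10  (RAW R4: wait I1 write@6)
[I3] 7/11/12/13  (WAW R4: wait I1 write@6; RAW R1: wait I2 write@10)
[I4] 8/9/12/13
[I5] 14/15/22/23  (WAW R3: wait I4 write@13)
[I6] 15/16/17/18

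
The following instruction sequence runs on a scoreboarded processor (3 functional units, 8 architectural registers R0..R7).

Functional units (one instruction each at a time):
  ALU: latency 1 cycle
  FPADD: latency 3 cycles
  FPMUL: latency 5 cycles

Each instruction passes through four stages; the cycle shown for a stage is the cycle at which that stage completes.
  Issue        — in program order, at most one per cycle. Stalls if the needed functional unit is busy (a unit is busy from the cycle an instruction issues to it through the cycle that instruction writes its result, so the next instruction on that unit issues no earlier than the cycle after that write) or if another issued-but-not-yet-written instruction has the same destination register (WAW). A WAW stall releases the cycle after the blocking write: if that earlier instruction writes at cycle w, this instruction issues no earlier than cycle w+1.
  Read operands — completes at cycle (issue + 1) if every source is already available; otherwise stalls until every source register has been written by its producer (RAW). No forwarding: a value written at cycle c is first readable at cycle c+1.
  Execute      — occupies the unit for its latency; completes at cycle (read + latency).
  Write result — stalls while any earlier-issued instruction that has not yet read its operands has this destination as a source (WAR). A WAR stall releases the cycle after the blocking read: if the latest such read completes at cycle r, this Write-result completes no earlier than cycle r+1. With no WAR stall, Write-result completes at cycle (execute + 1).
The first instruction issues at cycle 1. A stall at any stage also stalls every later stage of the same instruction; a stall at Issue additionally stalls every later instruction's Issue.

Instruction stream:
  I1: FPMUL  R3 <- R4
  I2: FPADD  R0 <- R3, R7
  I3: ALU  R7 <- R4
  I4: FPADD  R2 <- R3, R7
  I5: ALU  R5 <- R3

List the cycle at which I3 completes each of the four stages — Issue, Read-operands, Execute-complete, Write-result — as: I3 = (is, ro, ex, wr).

I3 = (3, 4, 5, 10)

I1  is:1  ro:2  ex:7  wr:8
I2  is:2  ro:9  ex:12  wr:13  — RAW R3: wait I1 write@8
I3  is:3  ro:4  ex:5  wr:10  — WAR R7: wait I2 read@9
I4  is:14  ro:15  ex:18  wr:19  — struct: FPADD busy until I2 writes@13
I5  is:15  ro:16  ex:17  wr:18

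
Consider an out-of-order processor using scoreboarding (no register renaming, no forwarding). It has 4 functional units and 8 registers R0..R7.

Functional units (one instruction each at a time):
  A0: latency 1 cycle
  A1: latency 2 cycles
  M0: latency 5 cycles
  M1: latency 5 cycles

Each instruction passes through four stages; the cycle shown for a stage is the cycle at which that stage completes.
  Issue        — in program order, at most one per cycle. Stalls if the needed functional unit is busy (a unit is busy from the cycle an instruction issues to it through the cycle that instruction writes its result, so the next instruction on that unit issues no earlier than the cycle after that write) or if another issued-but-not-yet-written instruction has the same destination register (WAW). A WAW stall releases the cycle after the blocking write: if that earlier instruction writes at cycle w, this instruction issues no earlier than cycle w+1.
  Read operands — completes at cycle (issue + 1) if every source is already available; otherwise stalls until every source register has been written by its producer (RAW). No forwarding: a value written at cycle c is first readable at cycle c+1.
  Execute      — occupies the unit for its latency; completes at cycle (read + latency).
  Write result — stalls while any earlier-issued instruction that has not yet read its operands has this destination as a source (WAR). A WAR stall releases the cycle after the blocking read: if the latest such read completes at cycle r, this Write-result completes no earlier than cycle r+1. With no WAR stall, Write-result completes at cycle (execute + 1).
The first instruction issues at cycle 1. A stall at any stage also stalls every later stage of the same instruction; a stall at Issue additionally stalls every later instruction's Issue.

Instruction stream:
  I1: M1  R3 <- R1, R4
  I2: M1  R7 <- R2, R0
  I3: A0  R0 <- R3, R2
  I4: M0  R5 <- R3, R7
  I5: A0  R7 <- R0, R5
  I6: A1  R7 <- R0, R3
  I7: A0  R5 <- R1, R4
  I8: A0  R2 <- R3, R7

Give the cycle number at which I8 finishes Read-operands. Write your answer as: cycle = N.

c1: issue I1 (M1)
c2: I1 read-ops
c7: I1 finished on M1
c8: I1→R3
c9: issue I2 (M1)
c10: I2 read-ops, issue I3 (A0)
c11: I3 read-ops, issue I4 (M0)
c12: I3 finished on A0
c13: I3→R0
c15: I2 finished on M1
c16: I2→R7
c17: I4 read-ops, issue I5 (A0)
c22: I4 finished on M0
c23: I4→R5
c24: I5 read-ops
c25: I5 finished on A0
c26: I5→R7
c27: issue I6 (A1)
c28: I6 read-ops, issue I7 (A0)
c29: I7 read-ops
c30: I6 finished on A1, I7 finished on A0
c31: I6→R7, I7→R5
c32: issue I8 (A0)
c33: I8 read-ops
c34: I8 finished on A0
c35: I8→R2

cycle = 33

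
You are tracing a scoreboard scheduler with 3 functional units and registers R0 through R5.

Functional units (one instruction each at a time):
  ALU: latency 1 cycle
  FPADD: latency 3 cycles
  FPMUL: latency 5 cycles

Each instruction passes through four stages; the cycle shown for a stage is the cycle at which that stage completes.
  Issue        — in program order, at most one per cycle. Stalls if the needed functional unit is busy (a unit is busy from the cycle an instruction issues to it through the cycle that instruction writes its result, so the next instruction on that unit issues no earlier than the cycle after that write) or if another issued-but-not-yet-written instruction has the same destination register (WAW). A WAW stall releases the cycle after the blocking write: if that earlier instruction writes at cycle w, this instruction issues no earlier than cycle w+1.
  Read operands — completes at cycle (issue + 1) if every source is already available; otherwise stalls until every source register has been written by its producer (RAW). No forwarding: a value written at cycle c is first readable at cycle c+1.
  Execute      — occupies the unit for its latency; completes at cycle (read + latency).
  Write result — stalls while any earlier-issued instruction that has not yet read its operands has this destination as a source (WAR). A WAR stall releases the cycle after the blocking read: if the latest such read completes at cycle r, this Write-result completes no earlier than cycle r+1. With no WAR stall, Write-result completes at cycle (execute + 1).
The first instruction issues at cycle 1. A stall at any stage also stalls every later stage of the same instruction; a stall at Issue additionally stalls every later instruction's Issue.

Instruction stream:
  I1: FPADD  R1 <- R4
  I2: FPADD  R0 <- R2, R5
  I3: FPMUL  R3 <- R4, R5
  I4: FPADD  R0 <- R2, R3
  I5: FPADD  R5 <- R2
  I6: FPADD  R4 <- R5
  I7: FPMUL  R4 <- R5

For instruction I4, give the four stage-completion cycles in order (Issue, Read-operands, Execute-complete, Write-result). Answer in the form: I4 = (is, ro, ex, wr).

I1: IS=1 RO=2 EX=5 WR=6
I2: IS=7 RO=8 EX=11 WR=12  [struct: FPADD busy until I1 writes@6]
I3: IS=8 RO=9 EX=14 WR=15
I4: IS=13 RO=16 EX=19 WR=20  [struct: FPADD busy until I2 writes@12; RAW R3: wait I3 write@15]
I5: IS=21 RO=22 EX=25 WR=26  [struct: FPADD busy until I4 writes@20]
I6: IS=27 RO=28 EX=31 WR=32  [struct: FPADD busy until I5 writes@26]
I7: IS=33 RO=34 EX=39 WR=40  [WAW R4: wait I6 write@32]

I4 = (13, 16, 19, 20)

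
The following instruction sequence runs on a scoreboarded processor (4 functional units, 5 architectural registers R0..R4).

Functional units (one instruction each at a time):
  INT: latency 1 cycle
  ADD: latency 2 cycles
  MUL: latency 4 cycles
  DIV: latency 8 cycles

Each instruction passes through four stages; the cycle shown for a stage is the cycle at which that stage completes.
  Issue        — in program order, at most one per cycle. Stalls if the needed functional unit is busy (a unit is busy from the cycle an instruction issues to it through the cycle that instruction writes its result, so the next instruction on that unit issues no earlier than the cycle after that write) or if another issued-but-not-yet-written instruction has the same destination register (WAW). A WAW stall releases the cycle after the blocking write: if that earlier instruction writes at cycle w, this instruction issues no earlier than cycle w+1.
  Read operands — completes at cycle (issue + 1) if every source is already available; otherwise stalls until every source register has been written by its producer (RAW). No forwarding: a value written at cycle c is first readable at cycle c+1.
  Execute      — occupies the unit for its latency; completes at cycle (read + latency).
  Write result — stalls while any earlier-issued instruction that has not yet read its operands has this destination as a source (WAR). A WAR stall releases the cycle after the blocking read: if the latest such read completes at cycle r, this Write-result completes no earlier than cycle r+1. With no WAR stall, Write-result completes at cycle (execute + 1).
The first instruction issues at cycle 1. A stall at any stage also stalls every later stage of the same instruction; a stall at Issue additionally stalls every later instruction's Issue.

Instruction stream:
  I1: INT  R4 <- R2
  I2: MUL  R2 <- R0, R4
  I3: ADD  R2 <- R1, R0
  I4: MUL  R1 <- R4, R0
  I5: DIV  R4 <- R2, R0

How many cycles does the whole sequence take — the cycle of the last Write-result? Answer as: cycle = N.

t=1  I1 issues→INT
t=2  I1 reads, I2 issues→MUL
t=3  I1 exec-done
t=4  I1 writes R4
t=5  I2 reads
t=9  I2 exec-done
t=10  I2 writes R2
t=11  I3 issues→ADD
t=12  I3 reads, I4 issues→MUL
t=13  I4 reads, I5 issues→DIV
t=14  I3 exec-done
t=15  I3 writes R2
t=16  I5 reads
t=17  I4 exec-done
t=18  I4 writes R1
t=24  I5 exec-done
t=25  I5 writes R4

cycle = 25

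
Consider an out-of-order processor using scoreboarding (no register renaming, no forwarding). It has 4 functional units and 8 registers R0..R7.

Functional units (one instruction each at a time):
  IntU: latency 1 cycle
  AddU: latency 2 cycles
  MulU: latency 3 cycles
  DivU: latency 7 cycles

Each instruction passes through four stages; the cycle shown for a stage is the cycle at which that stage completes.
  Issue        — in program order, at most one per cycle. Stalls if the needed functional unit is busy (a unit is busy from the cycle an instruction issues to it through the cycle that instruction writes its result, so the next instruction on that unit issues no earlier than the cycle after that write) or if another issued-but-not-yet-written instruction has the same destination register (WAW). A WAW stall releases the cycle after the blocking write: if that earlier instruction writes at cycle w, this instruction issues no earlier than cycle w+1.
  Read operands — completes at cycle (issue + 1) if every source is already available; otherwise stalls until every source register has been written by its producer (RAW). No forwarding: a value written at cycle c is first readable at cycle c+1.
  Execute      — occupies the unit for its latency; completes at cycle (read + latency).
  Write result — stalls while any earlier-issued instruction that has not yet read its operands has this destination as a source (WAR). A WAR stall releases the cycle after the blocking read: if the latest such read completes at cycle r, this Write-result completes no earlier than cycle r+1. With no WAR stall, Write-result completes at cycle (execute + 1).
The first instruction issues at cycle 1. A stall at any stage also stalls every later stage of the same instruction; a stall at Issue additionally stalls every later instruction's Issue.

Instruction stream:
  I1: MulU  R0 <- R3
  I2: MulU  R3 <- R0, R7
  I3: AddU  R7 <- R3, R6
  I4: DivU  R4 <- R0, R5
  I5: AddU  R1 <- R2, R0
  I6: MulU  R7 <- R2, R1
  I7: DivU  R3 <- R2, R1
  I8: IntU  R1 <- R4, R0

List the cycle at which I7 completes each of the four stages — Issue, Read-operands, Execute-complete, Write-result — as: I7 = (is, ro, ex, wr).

I7 = (19, 22, 29, 30)

  I1 | 1 | 2 | 5 | 6
  I2 | 7 | 8 | 11 | 12   struct: MulU busy until I1 writes@6
  I3 | 8 | 13 | 15 | 16   RAW R3: wait I2 write@12
  I4 | 9 | 10 | 17 | 18
  I5 | 17 | 18 | 20 | 21   struct: AddU busy until I3 writes@16
  I6 | 18 | 22 | 25 | 26   RAW R1: wait I5 write@21
  I7 | 19 | 22 | 29 | 30   RAW R1: wait I5 write@21
  I8 | 22 | 23 | 24 | 25   WAW R1: wait I5 write@21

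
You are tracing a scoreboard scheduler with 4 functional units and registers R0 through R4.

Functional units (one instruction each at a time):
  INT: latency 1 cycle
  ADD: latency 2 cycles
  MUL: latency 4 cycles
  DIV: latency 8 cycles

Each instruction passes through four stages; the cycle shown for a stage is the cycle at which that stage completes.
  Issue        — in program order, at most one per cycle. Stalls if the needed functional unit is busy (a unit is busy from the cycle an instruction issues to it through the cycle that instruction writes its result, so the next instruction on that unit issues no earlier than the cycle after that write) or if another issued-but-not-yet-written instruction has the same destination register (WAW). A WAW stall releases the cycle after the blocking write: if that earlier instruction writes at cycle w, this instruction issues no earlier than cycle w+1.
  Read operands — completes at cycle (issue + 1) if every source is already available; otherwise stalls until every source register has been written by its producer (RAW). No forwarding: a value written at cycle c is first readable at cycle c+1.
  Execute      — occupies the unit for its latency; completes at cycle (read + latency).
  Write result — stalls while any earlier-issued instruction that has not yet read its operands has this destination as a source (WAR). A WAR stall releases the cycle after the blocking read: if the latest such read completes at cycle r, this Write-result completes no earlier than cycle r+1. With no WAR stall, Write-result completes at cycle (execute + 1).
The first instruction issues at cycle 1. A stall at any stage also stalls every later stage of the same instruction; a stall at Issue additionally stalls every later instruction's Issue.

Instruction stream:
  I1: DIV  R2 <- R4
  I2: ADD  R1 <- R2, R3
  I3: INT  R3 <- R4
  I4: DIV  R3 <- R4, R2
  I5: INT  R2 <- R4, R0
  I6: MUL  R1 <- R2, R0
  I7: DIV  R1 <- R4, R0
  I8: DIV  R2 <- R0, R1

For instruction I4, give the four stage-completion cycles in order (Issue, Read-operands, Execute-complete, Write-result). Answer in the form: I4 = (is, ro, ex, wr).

  I1 | 1 | 2 | 10 | 11
  I2 | 2 | 12 | 14 | 15   RAW R2: wait I1 write@11
  I3 | 3 | 4 | 5 | 13   WAR R3: wait I2 read@12
  I4 | 14 | 15 | 23 | 24   WAW R3: wait I3 write@13
  I5 | 15 | 16 | 17 | 18
  I6 | 16 | 19 | 23 | 24   RAW R2: wait I5 write@18
  I7 | 25 | 26 | 34 | 35   WAW R1: wait I6 write@24
  I8 | 36 | 37 | 45 | 46   struct: DIV busy until I7 writes@35

I4 = (14, 15, 23, 24)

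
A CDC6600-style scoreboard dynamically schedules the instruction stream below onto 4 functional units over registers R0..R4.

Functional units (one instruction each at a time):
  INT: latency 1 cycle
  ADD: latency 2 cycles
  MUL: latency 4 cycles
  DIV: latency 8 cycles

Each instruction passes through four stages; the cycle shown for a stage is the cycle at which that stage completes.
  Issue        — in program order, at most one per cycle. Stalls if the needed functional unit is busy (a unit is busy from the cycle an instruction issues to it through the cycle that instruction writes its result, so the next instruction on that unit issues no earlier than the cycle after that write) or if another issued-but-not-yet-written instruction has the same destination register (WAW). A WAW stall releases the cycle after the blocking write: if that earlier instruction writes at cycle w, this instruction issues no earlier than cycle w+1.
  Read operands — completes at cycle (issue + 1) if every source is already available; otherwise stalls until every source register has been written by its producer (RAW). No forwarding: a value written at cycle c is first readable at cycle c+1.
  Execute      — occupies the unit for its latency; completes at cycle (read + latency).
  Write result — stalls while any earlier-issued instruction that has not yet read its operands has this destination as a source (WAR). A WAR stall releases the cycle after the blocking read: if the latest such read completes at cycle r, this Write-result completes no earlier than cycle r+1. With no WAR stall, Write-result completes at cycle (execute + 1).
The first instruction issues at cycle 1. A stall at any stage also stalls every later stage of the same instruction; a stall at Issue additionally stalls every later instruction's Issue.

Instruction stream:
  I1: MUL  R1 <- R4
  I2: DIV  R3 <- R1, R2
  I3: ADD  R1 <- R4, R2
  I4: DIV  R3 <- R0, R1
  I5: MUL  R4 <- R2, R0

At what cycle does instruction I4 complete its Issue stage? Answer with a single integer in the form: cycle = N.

cycle = 18

cycle 1: I1 dispatched to MUL
cycle 2: I1 operands ready · I2 dispatched to DIV
cycle 6: I1 complete
cycle 7: R1←I1
cycle 8: I2 operands ready · I3 dispatched to ADD
cycle 9: I3 operands ready
cycle 11: I3 complete
cycle 12: R1←I3
cycle 16: I2 complete
cycle 17: R3←I2
cycle 18: I4 dispatched to DIV
cycle 19: I4 operands ready · I5 dispatched to MUL
cycle 20: I5 operands ready
cycle 24: I5 complete
cycle 25: R4←I5
cycle 27: I4 complete
cycle 28: R3←I4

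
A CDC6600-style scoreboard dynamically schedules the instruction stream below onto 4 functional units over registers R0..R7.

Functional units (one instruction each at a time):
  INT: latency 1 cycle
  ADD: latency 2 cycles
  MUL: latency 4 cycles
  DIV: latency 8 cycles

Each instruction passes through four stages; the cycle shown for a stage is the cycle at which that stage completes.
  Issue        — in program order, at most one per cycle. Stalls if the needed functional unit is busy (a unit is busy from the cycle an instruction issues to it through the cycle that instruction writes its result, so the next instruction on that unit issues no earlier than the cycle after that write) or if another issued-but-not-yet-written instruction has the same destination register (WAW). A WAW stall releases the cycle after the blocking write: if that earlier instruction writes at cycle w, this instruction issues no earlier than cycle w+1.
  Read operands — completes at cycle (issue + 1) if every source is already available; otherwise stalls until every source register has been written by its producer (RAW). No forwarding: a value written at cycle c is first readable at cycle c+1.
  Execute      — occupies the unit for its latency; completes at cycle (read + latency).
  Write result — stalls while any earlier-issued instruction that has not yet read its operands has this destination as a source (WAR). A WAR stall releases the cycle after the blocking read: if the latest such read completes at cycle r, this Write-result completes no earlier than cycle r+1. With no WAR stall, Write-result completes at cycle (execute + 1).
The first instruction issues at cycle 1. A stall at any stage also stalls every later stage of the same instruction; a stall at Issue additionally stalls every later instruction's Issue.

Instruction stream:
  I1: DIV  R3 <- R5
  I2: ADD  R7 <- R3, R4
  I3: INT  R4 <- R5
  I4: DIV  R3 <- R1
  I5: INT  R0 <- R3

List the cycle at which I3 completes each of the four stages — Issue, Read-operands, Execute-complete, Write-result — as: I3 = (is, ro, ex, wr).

c1: I1→DIV
c2: I1 RO, I2→ADD
c3: I3→INT
c4: I3 RO
c5: I3 EX
c10: I1 EX
c11: I1 WR R3
c12: I2 RO, I4→DIV
c13: I3 WR R4, I4 RO
c14: I2 EX, I5→INT
c15: I2 WR R7
c21: I4 EX
c22: I4 WR R3
c23: I5 RO
c24: I5 EX
c25: I5 WR R0

I3 = (3, 4, 5, 13)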